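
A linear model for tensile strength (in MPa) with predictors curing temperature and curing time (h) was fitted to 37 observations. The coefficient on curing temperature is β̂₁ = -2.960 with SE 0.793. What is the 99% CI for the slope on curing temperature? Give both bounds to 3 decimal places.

df = n − k − 1 = 37 − 2 − 1 = 34.
t* = t_{0.005, 34} = 2.728394.
Margin = t* × SE = 2.728394 × 0.793 = 2.16362.
CI: -2.960 ± 2.16362 → (-5.124, -0.796).
With 99% confidence, each one-unit increase in curing temperature is associated with a change of between -5.124 and -0.796 MPa in tensile strength, holding the other predictors fixed.

(-5.124, -0.796)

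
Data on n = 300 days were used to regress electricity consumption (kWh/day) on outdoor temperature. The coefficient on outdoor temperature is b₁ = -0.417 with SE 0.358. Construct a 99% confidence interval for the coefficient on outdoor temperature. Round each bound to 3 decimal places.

df = n − 2 = 300 − 2 = 298.
t* = t_{0.005, 298} = 2.592428.
Margin = t* × SE = 2.592428 × 0.358 = 0.92809.
CI: -0.417 ± 0.92809 → (-1.345, 0.511).
With 99% confidence, each one-unit increase in outdoor temperature is associated with a change of between -1.345 and 0.511 kWh/day in electricity consumption.

(-1.345, 0.511)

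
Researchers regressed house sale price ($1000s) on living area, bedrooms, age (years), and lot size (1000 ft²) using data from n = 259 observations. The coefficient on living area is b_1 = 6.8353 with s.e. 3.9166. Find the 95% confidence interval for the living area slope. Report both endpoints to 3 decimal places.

df = n − k − 1 = 259 − 4 − 1 = 254.
t* = t_{0.025, 254} = 1.969348.
Margin = t* × SE = 1.969348 × 3.9166 = 7.71315.
CI: 6.8353 ± 7.71315 → (-0.878, 14.548).
With 95% confidence, each one-unit increase in living area is associated with a change of between -0.878 and 14.548 $1000s in house sale price, holding the other predictors fixed.

(-0.878, 14.548)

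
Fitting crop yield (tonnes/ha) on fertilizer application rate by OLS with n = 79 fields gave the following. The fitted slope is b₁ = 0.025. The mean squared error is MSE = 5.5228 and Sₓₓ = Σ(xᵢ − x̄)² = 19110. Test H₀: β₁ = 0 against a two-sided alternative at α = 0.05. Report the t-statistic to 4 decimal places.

SE(b₁) = √(MSE/Sₓₓ) = √(5.5228/19110) = 0.017.
t = 0.025 / 0.017 = 1.4706.
df = n − 2 = 77.
Two-sided p ≈ 0.1455, which is ≥ 0.05, so fail to reject H₀.
The data do not give significant evidence of an association between fertilizer application rate and crop yield.

t = 1.4706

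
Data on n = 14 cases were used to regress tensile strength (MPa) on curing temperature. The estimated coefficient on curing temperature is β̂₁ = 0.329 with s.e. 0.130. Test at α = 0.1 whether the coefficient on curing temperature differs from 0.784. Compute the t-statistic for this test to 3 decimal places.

H₀: β₁ = 0.784 vs H₁: β₁ ≠ 0.784.
t = (β̂₁ − β₁⁰)/SE = (0.329 − 0.784) / 0.130 = -3.500.
df = n − 2 = 14 − 2 = 12.
Two-sided p ≈ 0.0044, which is < 0.1, so reject H₀.
There is evidence that the true slope on curing temperature differs from 0.784 MPa per unit.

t = -3.500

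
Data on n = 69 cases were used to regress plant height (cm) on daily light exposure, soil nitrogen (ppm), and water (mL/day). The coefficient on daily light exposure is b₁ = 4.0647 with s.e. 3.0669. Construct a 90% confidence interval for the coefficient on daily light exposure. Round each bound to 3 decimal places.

df = n − k − 1 = 69 − 3 − 1 = 65.
t* = t_{0.05, 65} = 1.668636.
Margin = t* × SE = 1.668636 × 3.0669 = 5.11754.
CI: 4.0647 ± 5.11754 → (-1.053, 9.182).
With 90% confidence, each one-unit increase in daily light exposure is associated with a change of between -1.053 and 9.182 cm in plant height, holding the other predictors fixed.

(-1.053, 9.182)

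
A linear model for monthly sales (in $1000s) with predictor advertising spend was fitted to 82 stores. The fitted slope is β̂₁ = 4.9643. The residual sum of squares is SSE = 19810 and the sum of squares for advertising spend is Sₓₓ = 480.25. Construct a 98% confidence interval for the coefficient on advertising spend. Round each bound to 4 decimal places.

(3.2597, 6.6689)

MSE = SSE/(n − 2) = 19810/80 = 247.625.
SE(β̂₁) = √(MSE/Sₓₓ) = √(247.625/480.25) = 0.718065.
df = n − 2 = 80.
t* = t_{0.01, 80} = 2.373868.
Margin = t* × SE = 2.373868 × 0.718065 = 1.704591.
CI: 4.9643 ± 1.704591 → (3.2597, 6.6689).
With 98% confidence, each one-unit increase in advertising spend is associated with a change of between 3.2597 and 6.6689 $1000s in monthly sales.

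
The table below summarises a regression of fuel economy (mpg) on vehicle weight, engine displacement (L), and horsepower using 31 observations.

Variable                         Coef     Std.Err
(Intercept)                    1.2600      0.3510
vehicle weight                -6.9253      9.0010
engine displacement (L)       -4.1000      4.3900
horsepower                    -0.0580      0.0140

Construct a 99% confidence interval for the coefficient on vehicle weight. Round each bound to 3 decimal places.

Read off: b = -6.9253, SE = 9.0010 for vehicle weight.
df = n − k − 1 = 31 − 3 − 1 = 27.
t* = t_{0.005, 27} = 2.770683.
Margin = t* × SE = 2.770683 × 9.0010 = 24.93892.
CI: -6.9253 ± 24.93892 → (-31.864, 18.014).

(-31.864, 18.014)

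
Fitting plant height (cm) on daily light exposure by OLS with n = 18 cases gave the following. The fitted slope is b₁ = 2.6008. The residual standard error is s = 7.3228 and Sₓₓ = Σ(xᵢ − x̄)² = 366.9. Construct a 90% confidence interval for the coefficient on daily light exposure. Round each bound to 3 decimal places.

SE(b₁) = s/√Sₓₓ = 7.3228/√366.9 = 0.382299.
df = n − 2 = 16.
t* = t_{0.05, 16} = 1.745884.
Margin = t* × SE = 1.745884 × 0.382299 = 0.66745.
CI: 2.6008 ± 0.66745 → (1.933, 3.268).
With 90% confidence, each one-unit increase in daily light exposure is associated with a change of between 1.933 and 3.268 cm in plant height.

(1.933, 3.268)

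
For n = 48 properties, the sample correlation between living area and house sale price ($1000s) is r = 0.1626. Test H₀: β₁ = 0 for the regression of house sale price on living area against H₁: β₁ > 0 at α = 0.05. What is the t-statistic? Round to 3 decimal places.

t = r·√(n − 2)/√(1 − r²) = 0.1626·√46/√0.973561 = 1.118.
df = n − 2 = 46.
One-sided p ≈ 0.1348, which is ≥ 0.05, so fail to reject H₀.
The data do not give significant evidence of a linear association between living area and house sale price.

t = 1.118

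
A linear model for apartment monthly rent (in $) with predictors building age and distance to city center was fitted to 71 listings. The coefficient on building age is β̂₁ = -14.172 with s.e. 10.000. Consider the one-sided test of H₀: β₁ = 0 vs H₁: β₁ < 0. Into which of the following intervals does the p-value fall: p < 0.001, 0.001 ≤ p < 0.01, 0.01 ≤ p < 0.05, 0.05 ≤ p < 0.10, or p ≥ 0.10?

t = -14.172 / 10.000 = -1.417.
df = n − k − 1 = 71 − 2 − 1 = 68.
One-sided p = P(T_{68} < t) ≈ 0.0805.
So 0.05 ≤ p < 0.10.

0.05 ≤ p < 0.10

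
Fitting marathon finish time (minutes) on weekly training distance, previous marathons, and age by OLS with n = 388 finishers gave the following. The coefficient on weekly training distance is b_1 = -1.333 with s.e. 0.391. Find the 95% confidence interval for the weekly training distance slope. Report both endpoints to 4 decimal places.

(-2.1018, -0.5642)

df = n − k − 1 = 388 − 3 − 1 = 384.
t* = t_{0.025, 384} = 1.966161.
Margin = t* × SE = 1.966161 × 0.391 = 0.768769.
CI: -1.333 ± 0.768769 → (-2.1018, -0.5642).
With 95% confidence, each one-unit increase in weekly training distance is associated with a change of between -2.1018 and -0.5642 minutes in marathon finish time, holding the other predictors fixed.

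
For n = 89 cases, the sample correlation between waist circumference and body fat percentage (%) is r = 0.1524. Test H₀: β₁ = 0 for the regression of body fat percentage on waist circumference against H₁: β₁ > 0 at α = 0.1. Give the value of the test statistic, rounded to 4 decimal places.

t = 1.4383

t = r·√(n − 2)/√(1 − r²) = 0.1524·√87/√0.976774 = 1.4383.
df = n − 2 = 87.
One-sided p ≈ 0.0770, which is < 0.1, so reject H₀.
There is evidence of a linear association between waist circumference and body fat percentage.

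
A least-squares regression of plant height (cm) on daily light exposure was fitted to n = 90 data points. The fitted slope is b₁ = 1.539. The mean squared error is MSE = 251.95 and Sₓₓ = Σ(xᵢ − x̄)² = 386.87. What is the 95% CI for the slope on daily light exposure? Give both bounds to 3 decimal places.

SE(b₁) = √(MSE/Sₓₓ) = √(251.95/386.87) = 0.807002.
df = n − 2 = 88.
t* = t_{0.025, 88} = 1.98729.
Margin = t* × SE = 1.98729 × 0.807002 = 1.60375.
CI: 1.539 ± 1.60375 → (-0.065, 3.143).
With 95% confidence, each one-unit increase in daily light exposure is associated with a change of between -0.065 and 3.143 cm in plant height.

(-0.065, 3.143)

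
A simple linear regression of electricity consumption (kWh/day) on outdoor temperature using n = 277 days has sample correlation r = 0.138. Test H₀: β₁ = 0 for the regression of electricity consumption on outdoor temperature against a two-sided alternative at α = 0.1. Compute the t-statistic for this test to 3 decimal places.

t = 2.311

t = r·√(n − 2)/√(1 − r²) = 0.138·√275/√0.980956 = 2.311.
df = n − 2 = 275.
Two-sided p ≈ 0.0216, which is < 0.1, so reject H₀.
There is evidence of a linear association between outdoor temperature and electricity consumption.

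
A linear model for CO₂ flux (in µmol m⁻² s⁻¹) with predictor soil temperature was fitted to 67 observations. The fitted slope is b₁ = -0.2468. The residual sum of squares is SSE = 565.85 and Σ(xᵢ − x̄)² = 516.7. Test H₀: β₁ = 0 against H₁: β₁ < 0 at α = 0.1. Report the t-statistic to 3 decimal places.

t = -1.901

MSE = SSE/(n − 2) = 565.85/65 = 8.70538.
SE(b₁) = √(MSE/Sₓₓ) = √(8.70538/516.7) = 0.1298.
t = -0.2468 / 0.1298 = -1.901.
df = n − 2 = 65.
One-sided p ≈ 0.0308, which is < 0.1, so reject H₀.
There is evidence that the true slope on soil temperature is negative.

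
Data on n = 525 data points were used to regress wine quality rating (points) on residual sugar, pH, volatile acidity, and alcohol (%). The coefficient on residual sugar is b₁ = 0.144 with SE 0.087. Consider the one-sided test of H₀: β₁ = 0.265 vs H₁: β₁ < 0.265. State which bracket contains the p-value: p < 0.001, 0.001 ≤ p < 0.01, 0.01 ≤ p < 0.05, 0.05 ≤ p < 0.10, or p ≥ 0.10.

0.05 ≤ p < 0.10

t = (0.144 − 0.265) / 0.087 = -1.391.
df = n − k − 1 = 525 − 4 − 1 = 520.
One-sided p = P(T_{520} < t) ≈ 0.0824.
So 0.05 ≤ p < 0.10.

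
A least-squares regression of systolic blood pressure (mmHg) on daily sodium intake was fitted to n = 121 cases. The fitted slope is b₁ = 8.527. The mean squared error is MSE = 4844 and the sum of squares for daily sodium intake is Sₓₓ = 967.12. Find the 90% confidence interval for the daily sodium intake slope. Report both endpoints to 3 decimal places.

SE(b₁) = √(MSE/Sₓₓ) = √(4844/967.12) = 2.23801.
df = n − 2 = 119.
t* = t_{0.05, 119} = 1.657759.
Margin = t* × SE = 1.657759 × 2.23801 = 3.71008.
CI: 8.527 ± 3.71008 → (4.817, 12.237).
With 90% confidence, each one-unit increase in daily sodium intake is associated with a change of between 4.817 and 12.237 mmHg in systolic blood pressure.

(4.817, 12.237)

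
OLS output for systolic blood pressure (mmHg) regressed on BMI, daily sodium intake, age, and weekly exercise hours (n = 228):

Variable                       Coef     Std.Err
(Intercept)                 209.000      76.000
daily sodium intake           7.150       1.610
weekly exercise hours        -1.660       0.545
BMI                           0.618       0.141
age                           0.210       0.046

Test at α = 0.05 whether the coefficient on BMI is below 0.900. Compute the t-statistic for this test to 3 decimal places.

t = -2.000

Read off: b = 0.618, SE = 0.141 for BMI.
H₀: β₁ = 0.900 vs H₁: β₁ < 0.900.
t = (0.618 − 0.900) / 0.141 = -2.000.
df = n − k − 1 = 228 − 4 − 1 = 223.
One-sided p ≈ 0.0234, which is < 0.05, so reject H₀.
There is evidence that the true slope on BMI is below 0.900 mmHg per unit, holding the other predictors fixed.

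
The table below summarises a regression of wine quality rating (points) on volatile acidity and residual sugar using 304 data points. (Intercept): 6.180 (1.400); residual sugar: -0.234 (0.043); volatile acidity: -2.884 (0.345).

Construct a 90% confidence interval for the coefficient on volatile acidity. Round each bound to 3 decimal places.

(-3.453, -2.315)

Read off: b = -2.884, SE = 0.345 for volatile acidity.
df = n − k − 1 = 304 − 2 − 1 = 301.
t* = t_{0.05, 301} = 1.649932.
Margin = t* × SE = 1.649932 × 0.345 = 0.56923.
CI: -2.884 ± 0.56923 → (-3.453, -2.315).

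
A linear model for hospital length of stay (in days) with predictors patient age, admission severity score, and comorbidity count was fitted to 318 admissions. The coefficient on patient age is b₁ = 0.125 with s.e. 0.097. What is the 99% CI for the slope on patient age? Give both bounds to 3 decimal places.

df = n − k − 1 = 318 − 3 − 1 = 314.
t* = t_{0.005, 314} = 2.591577.
Margin = t* × SE = 2.591577 × 0.097 = 0.25138.
CI: 0.125 ± 0.25138 → (-0.126, 0.376).
With 99% confidence, each one-unit increase in patient age is associated with a change of between -0.126 and 0.376 days in hospital length of stay, holding the other predictors fixed.

(-0.126, 0.376)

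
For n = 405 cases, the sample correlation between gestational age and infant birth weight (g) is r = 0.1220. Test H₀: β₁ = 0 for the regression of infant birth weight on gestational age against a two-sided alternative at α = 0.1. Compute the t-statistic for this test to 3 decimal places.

t = 2.468

t = r·√(n − 2)/√(1 − r²) = 0.1220·√403/√0.985116 = 2.468.
df = n − 2 = 403.
Two-sided p ≈ 0.0140, which is < 0.1, so reject H₀.
There is evidence of a linear association between gestational age and infant birth weight.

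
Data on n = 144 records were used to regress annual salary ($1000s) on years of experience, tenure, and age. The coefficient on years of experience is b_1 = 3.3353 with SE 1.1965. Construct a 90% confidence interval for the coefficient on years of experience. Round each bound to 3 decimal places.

df = n − k − 1 = 144 − 3 − 1 = 140.
t* = t_{0.05, 140} = 1.655811.
Margin = t* × SE = 1.655811 × 1.1965 = 1.98118.
CI: 3.3353 ± 1.98118 → (1.354, 5.316).
With 90% confidence, each one-unit increase in years of experience is associated with a change of between 1.354 and 5.316 $1000s in annual salary, holding the other predictors fixed.

(1.354, 5.316)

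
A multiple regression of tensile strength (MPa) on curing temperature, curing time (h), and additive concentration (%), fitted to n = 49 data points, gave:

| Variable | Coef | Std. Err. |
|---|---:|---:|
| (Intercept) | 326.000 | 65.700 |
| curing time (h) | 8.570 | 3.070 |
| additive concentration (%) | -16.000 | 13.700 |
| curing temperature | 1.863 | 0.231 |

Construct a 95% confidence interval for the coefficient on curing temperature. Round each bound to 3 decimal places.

(1.398, 2.328)

Read off: b = 1.863, SE = 0.231 for curing temperature.
df = n − k − 1 = 49 − 3 − 1 = 45.
t* = t_{0.025, 45} = 2.014103.
Margin = t* × SE = 2.014103 × 0.231 = 0.46526.
CI: 1.863 ± 0.46526 → (1.398, 2.328).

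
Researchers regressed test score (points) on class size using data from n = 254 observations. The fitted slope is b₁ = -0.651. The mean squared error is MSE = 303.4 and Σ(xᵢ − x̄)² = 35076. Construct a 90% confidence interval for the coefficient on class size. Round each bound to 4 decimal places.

(-0.8045, -0.4975)

SE(b₁) = √(MSE/Sₓₓ) = √(303.4/35076) = 0.0930042.
df = n − 2 = 252.
t* = t_{0.05, 252} = 1.650923.
Margin = t* × SE = 1.650923 × 0.0930042 = 0.153543.
CI: -0.651 ± 0.153543 → (-0.8045, -0.4975).
With 90% confidence, each one-unit increase in class size is associated with a change of between -0.8045 and -0.4975 points in test score.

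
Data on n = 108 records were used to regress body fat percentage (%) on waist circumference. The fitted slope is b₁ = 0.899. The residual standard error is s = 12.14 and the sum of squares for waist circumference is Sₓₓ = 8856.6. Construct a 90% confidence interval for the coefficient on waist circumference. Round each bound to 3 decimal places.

(0.685, 1.113)

SE(b₁) = s/√Sₓₓ = 12.14/√8856.6 = 0.128999.
df = n − 2 = 106.
t* = t_{0.05, 106} = 1.659356.
Margin = t* × SE = 1.659356 × 0.128999 = 0.21405.
CI: 0.899 ± 0.21405 → (0.685, 1.113).
With 90% confidence, each one-unit increase in waist circumference is associated with a change of between 0.685 and 1.113 % in body fat percentage.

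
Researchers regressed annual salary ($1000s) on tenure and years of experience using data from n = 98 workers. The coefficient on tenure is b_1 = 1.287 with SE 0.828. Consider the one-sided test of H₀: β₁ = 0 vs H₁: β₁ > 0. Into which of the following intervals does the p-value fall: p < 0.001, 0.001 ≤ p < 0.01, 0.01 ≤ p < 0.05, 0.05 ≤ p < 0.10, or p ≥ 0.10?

t = 1.287 / 0.828 = 1.554.
df = n − k − 1 = 98 − 2 − 1 = 95.
One-sided p = P(T_{95} > t) ≈ 0.0617.
So 0.05 ≤ p < 0.10.

0.05 ≤ p < 0.10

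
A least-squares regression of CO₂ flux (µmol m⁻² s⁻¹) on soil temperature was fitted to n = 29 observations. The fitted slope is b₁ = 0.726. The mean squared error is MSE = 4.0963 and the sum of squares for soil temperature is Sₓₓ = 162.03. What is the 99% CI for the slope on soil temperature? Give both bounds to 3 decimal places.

(0.285, 1.167)

SE(b₁) = √(MSE/Sₓₓ) = √(4.0963/162.03) = 0.159.
df = n − 2 = 27.
t* = t_{0.005, 27} = 2.770683.
Margin = t* × SE = 2.770683 × 0.159 = 0.44054.
CI: 0.726 ± 0.44054 → (0.285, 1.167).
With 99% confidence, each one-unit increase in soil temperature is associated with a change of between 0.285 and 1.167 µmol m⁻² s⁻¹ in CO₂ flux.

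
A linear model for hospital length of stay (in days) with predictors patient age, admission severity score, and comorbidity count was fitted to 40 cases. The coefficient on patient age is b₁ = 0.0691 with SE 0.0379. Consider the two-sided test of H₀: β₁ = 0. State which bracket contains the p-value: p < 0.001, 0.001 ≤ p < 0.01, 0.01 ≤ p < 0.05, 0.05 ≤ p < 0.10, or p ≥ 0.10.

t = 0.0691 / 0.0379 = 1.823.
df = n − k − 1 = 40 − 3 − 1 = 36.
Two-sided p = 2·P(T_{36} > |t|) ≈ 0.0766.
So 0.05 ≤ p < 0.10.

0.05 ≤ p < 0.10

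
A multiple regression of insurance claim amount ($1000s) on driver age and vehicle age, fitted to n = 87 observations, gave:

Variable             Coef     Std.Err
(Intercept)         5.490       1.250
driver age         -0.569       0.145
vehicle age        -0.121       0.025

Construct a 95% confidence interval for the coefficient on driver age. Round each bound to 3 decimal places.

Read off: b = -0.569, SE = 0.145 for driver age.
df = n − k − 1 = 87 − 2 − 1 = 84.
t* = t_{0.025, 84} = 1.98861.
Margin = t* × SE = 1.98861 × 0.145 = 0.28835.
CI: -0.569 ± 0.28835 → (-0.857, -0.281).

(-0.857, -0.281)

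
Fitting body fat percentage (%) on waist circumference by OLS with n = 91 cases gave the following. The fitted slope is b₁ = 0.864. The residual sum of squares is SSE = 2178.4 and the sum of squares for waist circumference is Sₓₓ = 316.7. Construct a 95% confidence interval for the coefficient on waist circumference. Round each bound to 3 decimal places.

MSE = SSE/(n − 2) = 2178.4/89 = 24.4764.
SE(b₁) = √(MSE/Sₓₓ) = √(24.4764/316.7) = 0.278003.
df = n − 2 = 89.
t* = t_{0.025, 89} = 1.986979.
Margin = t* × SE = 1.986979 × 0.278003 = 0.55239.
CI: 0.864 ± 0.55239 → (0.312, 1.416).
With 95% confidence, each one-unit increase in waist circumference is associated with a change of between 0.312 and 1.416 % in body fat percentage.

(0.312, 1.416)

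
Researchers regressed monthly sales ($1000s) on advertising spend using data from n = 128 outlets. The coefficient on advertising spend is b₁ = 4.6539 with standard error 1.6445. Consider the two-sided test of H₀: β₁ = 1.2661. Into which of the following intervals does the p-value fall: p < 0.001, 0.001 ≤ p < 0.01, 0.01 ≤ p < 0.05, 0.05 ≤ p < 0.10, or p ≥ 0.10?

t = (4.6539 − 1.2661) / 1.6445 = 2.060.
df = n − 2 = 128 − 2 = 126.
Two-sided p = 2·P(T_{126} > |t|) ≈ 0.0414.
So 0.01 ≤ p < 0.05.

0.01 ≤ p < 0.05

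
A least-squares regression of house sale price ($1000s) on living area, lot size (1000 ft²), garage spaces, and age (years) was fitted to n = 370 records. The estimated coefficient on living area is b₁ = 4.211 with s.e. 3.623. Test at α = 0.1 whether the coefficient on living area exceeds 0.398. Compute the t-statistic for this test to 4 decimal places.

t = 1.0524

H₀: β₁ = 0.398 vs H₁: β₁ > 0.398.
t = (b₁ − β₁⁰)/SE = (4.211 − 0.398) / 3.623 = 1.0524.
df = n − k − 1 = 370 − 4 − 1 = 365.
One-sided p ≈ 0.1466, which is ≥ 0.1, so fail to reject H₀.
The data do not give significant evidence that the true slope on living area exceeds 0.398 $1000s per unit, holding the other predictors fixed.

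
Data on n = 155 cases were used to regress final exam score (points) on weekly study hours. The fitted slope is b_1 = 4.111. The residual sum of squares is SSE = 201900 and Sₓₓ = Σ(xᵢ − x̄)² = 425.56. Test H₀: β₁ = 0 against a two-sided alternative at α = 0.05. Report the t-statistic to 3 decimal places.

MSE = SSE/(n − 2) = 201900/153 = 1319.61.
SE(b_1) = √(MSE/Sₓₓ) = √(1319.61/425.56) = 1.76093.
t = 4.111 / 1.76093 = 2.335.
df = n − 2 = 153.
Two-sided p ≈ 0.0209, which is < 0.05, so reject H₀.
There is evidence that weekly study hours is associated with final exam score.

t = 2.335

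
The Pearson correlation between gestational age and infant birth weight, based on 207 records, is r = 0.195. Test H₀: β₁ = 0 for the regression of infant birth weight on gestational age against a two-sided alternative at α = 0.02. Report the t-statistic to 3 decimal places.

t = r·√(n − 2)/√(1 − r²) = 0.195·√205/√0.961975 = 2.847.
df = n − 2 = 205.
Two-sided p ≈ 0.0049, which is < 0.02, so reject H₀.
There is evidence of a linear association between gestational age and infant birth weight.

t = 2.847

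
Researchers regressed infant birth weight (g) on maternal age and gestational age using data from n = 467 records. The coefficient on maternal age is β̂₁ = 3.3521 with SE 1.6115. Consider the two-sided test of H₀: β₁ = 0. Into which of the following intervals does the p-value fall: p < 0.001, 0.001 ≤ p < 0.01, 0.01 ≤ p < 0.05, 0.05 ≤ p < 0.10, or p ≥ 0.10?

t = 3.3521 / 1.6115 = 2.080.
df = n − k − 1 = 467 − 2 − 1 = 464.
Two-sided p = 2·P(T_{464} > |t|) ≈ 0.0381.
So 0.01 ≤ p < 0.05.

0.01 ≤ p < 0.05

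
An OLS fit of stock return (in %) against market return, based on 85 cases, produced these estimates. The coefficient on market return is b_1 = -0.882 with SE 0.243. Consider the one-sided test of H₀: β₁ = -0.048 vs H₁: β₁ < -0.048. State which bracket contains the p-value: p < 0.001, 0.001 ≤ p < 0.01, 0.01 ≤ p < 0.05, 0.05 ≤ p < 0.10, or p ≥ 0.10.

t = (-0.882 − (-0.048)) / 0.243 = -3.432.
df = n − 2 = 85 − 2 = 83.
One-sided p = P(T_{83} < t) ≈ 0.0005.
So p < 0.001.

p < 0.001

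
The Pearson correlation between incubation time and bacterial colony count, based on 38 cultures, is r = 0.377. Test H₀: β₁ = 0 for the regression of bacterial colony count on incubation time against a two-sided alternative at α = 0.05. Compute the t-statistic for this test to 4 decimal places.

t = 2.4422

t = r·√(n − 2)/√(1 − r²) = 0.377·√36/√0.857871 = 2.4422.
df = n − 2 = 36.
Two-sided p ≈ 0.0196, which is < 0.05, so reject H₀.
There is evidence of a linear association between incubation time and bacterial colony count.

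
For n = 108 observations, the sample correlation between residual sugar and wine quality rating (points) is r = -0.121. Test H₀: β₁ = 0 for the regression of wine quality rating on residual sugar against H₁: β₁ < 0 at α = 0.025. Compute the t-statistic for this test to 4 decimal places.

t = -1.2550

t = r·√(n − 2)/√(1 − r²) = -0.121·√106/√0.985359 = -1.2550.
df = n − 2 = 106.
One-sided p ≈ 0.1061, which is ≥ 0.025, so fail to reject H₀.
The data do not give significant evidence of a linear association between residual sugar and wine quality rating.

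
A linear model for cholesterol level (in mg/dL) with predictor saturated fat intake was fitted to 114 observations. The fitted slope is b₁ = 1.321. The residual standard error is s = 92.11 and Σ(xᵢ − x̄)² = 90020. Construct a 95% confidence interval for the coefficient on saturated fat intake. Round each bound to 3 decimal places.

(0.713, 1.929)

SE(b₁) = s/√Sₓₓ = 92.11/√90020 = 0.306999.
df = n − 2 = 112.
t* = t_{0.025, 112} = 1.981372.
Margin = t* × SE = 1.981372 × 0.306999 = 0.60828.
CI: 1.321 ± 0.60828 → (0.713, 1.929).
With 95% confidence, each one-unit increase in saturated fat intake is associated with a change of between 0.713 and 1.929 mg/dL in cholesterol level.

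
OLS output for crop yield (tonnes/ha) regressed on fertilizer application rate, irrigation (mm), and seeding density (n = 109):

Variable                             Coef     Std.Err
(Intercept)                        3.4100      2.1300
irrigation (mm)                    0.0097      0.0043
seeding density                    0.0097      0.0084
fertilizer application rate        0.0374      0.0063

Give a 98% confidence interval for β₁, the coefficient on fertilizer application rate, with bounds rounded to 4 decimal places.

(0.0225, 0.0523)

Read off: b = 0.0374, SE = 0.0063 for fertilizer application rate.
df = n − k − 1 = 109 − 3 − 1 = 105.
t* = t_{0.01, 105} = 2.362388.
Margin = t* × SE = 2.362388 × 0.0063 = 0.014883.
CI: 0.0374 ± 0.014883 → (0.0225, 0.0523).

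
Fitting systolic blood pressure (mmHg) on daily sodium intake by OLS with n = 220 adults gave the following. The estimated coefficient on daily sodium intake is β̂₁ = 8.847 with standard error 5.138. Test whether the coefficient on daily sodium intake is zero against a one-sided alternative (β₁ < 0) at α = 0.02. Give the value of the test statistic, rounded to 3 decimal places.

H₀: β₁ = 0 vs H₁: β₁ < 0.
t = (β̂₁ − β₁⁰)/SE = 8.847 / 5.138 = 1.722.
df = n − 2 = 220 − 2 = 218.
One-sided p ≈ 0.9567, which is ≥ 0.02, so fail to reject H₀.
The data do not give significant evidence that the true slope on daily sodium intake is negative.

t = 1.722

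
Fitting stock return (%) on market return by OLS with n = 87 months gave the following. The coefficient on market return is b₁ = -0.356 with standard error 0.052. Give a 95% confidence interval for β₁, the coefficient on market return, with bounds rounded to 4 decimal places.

(-0.4594, -0.2526)

df = n − 2 = 87 − 2 = 85.
t* = t_{0.025, 85} = 1.988268.
Margin = t* × SE = 1.988268 × 0.052 = 0.103390.
CI: -0.356 ± 0.103390 → (-0.4594, -0.2526).
With 95% confidence, each one-unit increase in market return is associated with a change of between -0.4594 and -0.2526 % in stock return.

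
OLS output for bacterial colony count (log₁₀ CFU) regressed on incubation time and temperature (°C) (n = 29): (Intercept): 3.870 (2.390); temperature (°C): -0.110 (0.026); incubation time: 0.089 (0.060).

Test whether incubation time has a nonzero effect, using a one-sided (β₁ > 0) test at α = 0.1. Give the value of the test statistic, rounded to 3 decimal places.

Read off: b = 0.089, SE = 0.060 for incubation time.
H₀: β₁ = 0 vs H₁: β₁ > 0.
t = 0.089 / 0.060 = 1.483.
df = n − k − 1 = 29 − 2 − 1 = 26.
One-sided p ≈ 0.0750, which is < 0.1, so reject H₀.
There is evidence that the true slope on incubation time is positive, holding the other predictors fixed.

t = 1.483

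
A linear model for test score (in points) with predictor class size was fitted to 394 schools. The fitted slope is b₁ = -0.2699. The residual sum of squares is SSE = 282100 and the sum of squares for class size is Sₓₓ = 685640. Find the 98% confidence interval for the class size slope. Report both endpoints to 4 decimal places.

MSE = SSE/(n − 2) = 282100/392 = 719.643.
SE(b₁) = √(MSE/Sₓₓ) = √(719.643/685640) = 0.0323974.
df = n − 2 = 392.
t* = t_{0.01, 392} = 2.335898.
Margin = t* × SE = 2.335898 × 0.0323974 = 0.075677.
CI: -0.2699 ± 0.075677 → (-0.3456, -0.1942).
With 98% confidence, each one-unit increase in class size is associated with a change of between -0.3456 and -0.1942 points in test score.

(-0.3456, -0.1942)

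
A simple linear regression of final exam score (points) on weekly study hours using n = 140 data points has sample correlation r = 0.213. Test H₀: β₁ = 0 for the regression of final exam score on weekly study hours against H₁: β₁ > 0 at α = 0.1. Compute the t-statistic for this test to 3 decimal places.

t = 2.561

t = r·√(n − 2)/√(1 − r²) = 0.213·√138/√0.954631 = 2.561.
df = n − 2 = 138.
One-sided p ≈ 0.0058, which is < 0.1, so reject H₀.
There is evidence of a linear association between weekly study hours and final exam score.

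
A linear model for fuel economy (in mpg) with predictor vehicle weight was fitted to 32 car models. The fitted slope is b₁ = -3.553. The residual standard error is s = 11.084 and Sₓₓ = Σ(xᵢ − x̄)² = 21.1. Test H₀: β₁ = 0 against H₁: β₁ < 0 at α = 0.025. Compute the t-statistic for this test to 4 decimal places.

t = -1.4724

SE(b₁) = s/√Sₓₓ = 11.084/√21.1 = 2.41299.
t = -3.553 / 2.41299 = -1.4724.
df = n − 2 = 30.
One-sided p ≈ 0.0757, which is ≥ 0.025, so fail to reject H₀.
The data do not give significant evidence that the true slope on vehicle weight is negative.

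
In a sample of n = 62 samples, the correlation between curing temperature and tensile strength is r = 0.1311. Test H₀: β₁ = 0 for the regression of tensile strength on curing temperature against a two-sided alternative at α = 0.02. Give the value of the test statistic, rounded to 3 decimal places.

t = r·√(n − 2)/√(1 − r²) = 0.1311·√60/√0.982813 = 1.024.
df = n − 2 = 60.
Two-sided p ≈ 0.3098, which is ≥ 0.02, so fail to reject H₀.
The data do not give significant evidence of a linear association between curing temperature and tensile strength.

t = 1.024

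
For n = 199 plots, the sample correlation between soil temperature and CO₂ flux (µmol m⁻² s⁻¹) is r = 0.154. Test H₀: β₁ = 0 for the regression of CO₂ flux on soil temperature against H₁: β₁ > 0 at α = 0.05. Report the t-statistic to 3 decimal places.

t = 2.188

t = r·√(n − 2)/√(1 − r²) = 0.154·√197/√0.976284 = 2.188.
df = n − 2 = 197.
One-sided p ≈ 0.0149, which is < 0.05, so reject H₀.
There is evidence of a linear association between soil temperature and CO₂ flux.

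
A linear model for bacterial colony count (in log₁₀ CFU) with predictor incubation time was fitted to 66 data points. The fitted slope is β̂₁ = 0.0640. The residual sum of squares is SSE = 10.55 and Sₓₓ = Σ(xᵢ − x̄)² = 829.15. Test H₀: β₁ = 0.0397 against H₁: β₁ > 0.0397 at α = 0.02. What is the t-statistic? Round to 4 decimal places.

MSE = SSE/(n − 2) = 10.55/64 = 0.164844.
SE(β̂₁) = √(MSE/Sₓₓ) = √(0.164844/829.15) = 0.0141.
t = (0.0640 − 0.0397) / 0.0141 = 1.7234.
df = n − 2 = 64.
One-sided p ≈ 0.0448, which is ≥ 0.02, so fail to reject H₀.
The data do not give significant evidence that the true slope on incubation time exceeds 0.0397 log₁₀ CFU per unit.

t = 1.7234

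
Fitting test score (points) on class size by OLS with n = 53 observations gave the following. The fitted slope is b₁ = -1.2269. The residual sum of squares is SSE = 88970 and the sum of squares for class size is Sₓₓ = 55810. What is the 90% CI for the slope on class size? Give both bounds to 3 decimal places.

(-1.523, -0.931)

MSE = SSE/(n − 2) = 88970/51 = 1744.51.
SE(b₁) = √(MSE/Sₓₓ) = √(1744.51/55810) = 0.176799.
df = n − 2 = 51.
t* = t_{0.05, 51} = 1.675285.
Margin = t* × SE = 1.675285 × 0.176799 = 0.29619.
CI: -1.2269 ± 0.29619 → (-1.523, -0.931).
With 90% confidence, each one-unit increase in class size is associated with a change of between -1.523 and -0.931 points in test score.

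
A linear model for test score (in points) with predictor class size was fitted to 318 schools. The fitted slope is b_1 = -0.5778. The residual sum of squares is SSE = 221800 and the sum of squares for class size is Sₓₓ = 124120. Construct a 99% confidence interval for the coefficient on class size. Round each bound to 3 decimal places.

(-0.773, -0.383)

MSE = SSE/(n − 2) = 221800/316 = 701.899.
SE(b_1) = √(MSE/Sₓₓ) = √(701.899/124120) = 0.0751997.
df = n − 2 = 316.
t* = t_{0.005, 316} = 2.591477.
Margin = t* × SE = 2.591477 × 0.0751997 = 0.19488.
CI: -0.5778 ± 0.19488 → (-0.773, -0.383).
With 99% confidence, each one-unit increase in class size is associated with a change of between -0.773 and -0.383 points in test score.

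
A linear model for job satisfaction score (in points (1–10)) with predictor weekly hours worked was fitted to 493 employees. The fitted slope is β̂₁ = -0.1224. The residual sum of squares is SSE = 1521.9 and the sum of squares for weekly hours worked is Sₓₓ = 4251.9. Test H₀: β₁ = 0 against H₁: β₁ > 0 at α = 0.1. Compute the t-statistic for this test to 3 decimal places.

t = -4.533

MSE = SSE/(n − 2) = 1521.9/491 = 3.09959.
SE(β̂₁) = √(MSE/Sₓₓ) = √(3.09959/4251.9) = 0.0269998.
t = -0.1224 / 0.0269998 = -4.533.
df = n − 2 = 491.
One-sided p ≈ 1.0000, which is ≥ 0.1, so fail to reject H₀.
The data do not give significant evidence that the true slope on weekly hours worked is positive.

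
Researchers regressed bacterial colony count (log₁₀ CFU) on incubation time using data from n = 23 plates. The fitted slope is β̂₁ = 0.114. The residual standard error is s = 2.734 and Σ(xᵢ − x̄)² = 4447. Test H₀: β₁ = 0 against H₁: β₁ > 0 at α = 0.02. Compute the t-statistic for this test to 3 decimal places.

t = 2.781

SE(β̂₁) = s/√Sₓₓ = 2.734/√4447 = 0.0409982.
t = 0.114 / 0.0409982 = 2.781.
df = n − 2 = 21.
One-sided p ≈ 0.0056, which is < 0.02, so reject H₀.
There is evidence that the true slope on incubation time is positive.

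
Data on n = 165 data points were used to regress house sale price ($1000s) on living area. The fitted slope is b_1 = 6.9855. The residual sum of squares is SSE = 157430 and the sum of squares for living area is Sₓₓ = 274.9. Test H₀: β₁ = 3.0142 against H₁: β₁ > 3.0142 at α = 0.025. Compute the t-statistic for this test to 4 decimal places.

MSE = SSE/(n − 2) = 157430/163 = 965.828.
SE(b_1) = √(MSE/Sₓₓ) = √(965.828/274.9) = 1.8744.
t = (6.9855 − 3.0142) / 1.8744 = 2.1187.
df = n − 2 = 163.
One-sided p ≈ 0.0178, which is < 0.025, so reject H₀.
There is evidence that the true slope on living area exceeds 3.0142 $1000s per unit.

t = 2.1187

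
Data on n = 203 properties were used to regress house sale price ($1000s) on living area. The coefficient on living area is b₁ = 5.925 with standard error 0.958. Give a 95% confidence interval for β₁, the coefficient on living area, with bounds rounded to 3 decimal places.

(4.036, 7.814)

df = n − 2 = 203 − 2 = 201.
t* = t_{0.025, 201} = 1.971837.
Margin = t* × SE = 1.971837 × 0.958 = 1.88902.
CI: 5.925 ± 1.88902 → (4.036, 7.814).
With 95% confidence, each one-unit increase in living area is associated with a change of between 4.036 and 7.814 $1000s in house sale price.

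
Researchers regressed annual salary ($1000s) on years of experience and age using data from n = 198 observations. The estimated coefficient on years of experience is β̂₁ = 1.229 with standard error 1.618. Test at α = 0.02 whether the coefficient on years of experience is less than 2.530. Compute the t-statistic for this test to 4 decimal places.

H₀: β₁ = 2.530 vs H₁: β₁ < 2.530.
t = (β̂₁ − β₁⁰)/SE = (1.229 − 2.530) / 1.618 = -0.8041.
df = n − k − 1 = 198 − 2 − 1 = 195.
One-sided p ≈ 0.2112, which is ≥ 0.02, so fail to reject H₀.
The data do not give significant evidence that the true slope on years of experience is below 2.530 $1000s per unit, holding the other predictors fixed.

t = -0.8041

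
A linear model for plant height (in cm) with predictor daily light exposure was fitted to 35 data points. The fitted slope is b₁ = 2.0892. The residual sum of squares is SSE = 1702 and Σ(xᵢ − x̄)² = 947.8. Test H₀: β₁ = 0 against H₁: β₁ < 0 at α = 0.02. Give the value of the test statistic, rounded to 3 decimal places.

MSE = SSE/(n − 2) = 1702/33 = 51.5758.
SE(b₁) = √(MSE/Sₓₓ) = √(51.5758/947.8) = 0.233273.
t = 2.0892 / 0.233273 = 8.956.
df = n − 2 = 33.
One-sided p ≈ 1.0000, which is ≥ 0.02, so fail to reject H₀.
The data do not give significant evidence that the true slope on daily light exposure is negative.

t = 8.956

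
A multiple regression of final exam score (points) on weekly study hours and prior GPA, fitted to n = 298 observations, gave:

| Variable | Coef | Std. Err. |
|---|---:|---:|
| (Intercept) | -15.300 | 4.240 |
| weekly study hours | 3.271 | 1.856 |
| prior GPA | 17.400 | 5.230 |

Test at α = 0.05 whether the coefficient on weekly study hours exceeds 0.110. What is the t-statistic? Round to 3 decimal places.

t = 1.703

Read off: b = 3.271, SE = 1.856 for weekly study hours.
H₀: β₁ = 0.110 vs H₁: β₁ > 0.110.
t = (3.271 − 0.110) / 1.856 = 1.703.
df = n − k − 1 = 298 − 2 − 1 = 295.
One-sided p ≈ 0.0448, which is < 0.05, so reject H₀.
There is evidence that the true slope on weekly study hours exceeds 0.110 points per unit, holding the other predictors fixed.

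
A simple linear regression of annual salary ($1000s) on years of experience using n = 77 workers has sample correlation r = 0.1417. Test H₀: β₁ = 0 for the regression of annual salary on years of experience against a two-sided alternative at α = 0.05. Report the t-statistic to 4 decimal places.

t = r·√(n − 2)/√(1 − r²) = 0.1417·√75/√0.979921 = 1.2397.
df = n − 2 = 75.
Two-sided p ≈ 0.2190, which is ≥ 0.05, so fail to reject H₀.
The data do not give significant evidence of a linear association between years of experience and annual salary.

t = 1.2397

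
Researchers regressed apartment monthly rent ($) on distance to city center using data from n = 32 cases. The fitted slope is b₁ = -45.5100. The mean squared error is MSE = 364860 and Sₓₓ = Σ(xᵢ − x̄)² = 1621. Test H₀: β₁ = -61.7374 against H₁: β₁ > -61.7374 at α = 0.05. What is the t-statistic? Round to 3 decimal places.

t = 1.082

SE(b₁) = √(MSE/Sₓₓ) = √(364860/1621) = 15.0028.
t = (-45.5100 − (-61.7374)) / 15.0028 = 1.082.
df = n − 2 = 30.
One-sided p ≈ 0.1440, which is ≥ 0.05, so fail to reject H₀.
The data do not give significant evidence that the true slope on distance to city center exceeds -61.7374 $ per unit.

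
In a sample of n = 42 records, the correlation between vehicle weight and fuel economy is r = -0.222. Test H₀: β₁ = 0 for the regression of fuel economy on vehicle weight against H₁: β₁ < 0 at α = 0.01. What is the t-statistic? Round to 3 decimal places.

t = r·√(n − 2)/√(1 − r²) = -0.222·√40/√0.950716 = -1.440.
df = n − 2 = 40.
One-sided p ≈ 0.0788, which is ≥ 0.01, so fail to reject H₀.
The data do not give significant evidence of a linear association between vehicle weight and fuel economy.

t = -1.440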